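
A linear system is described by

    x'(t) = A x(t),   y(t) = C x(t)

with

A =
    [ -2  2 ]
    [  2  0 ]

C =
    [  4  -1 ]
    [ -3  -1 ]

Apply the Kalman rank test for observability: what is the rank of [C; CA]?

2

CA = [[-10, 8], [4, -6]]
Observability matrix O = [C; CA] = [[4, -1], [-3, -1], [-10, 8], [4, -6]]
Take the 2×2 submatrix of O formed by rows 1, 2: [[4, -1], [-3, -1]]. Its determinant is 4·(-1) - (-1)·(-3) = -4 - 3 = -7 ≠ 0.
So rank(O) ≥ 2; since O has 2 columns, rank(O) = 2.
rank(O) = 2 = n, so the pair (A, C) is completely observable.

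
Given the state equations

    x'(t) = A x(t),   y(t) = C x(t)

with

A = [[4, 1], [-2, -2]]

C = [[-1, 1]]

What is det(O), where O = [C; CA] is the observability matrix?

CA = [[-6, -3]]
Observability matrix O = [C; CA] = [[-1, 1], [-6, -3]]
det(O) = (-1)·(-3) - 1·(-6) = 3 - (-6) = 9
Since det(O) ≠ 0, rank(O) = 2 and the system is completely observable.

9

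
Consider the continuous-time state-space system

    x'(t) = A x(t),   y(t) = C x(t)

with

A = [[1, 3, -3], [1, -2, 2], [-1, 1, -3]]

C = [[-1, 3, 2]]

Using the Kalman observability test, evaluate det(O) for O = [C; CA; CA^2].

CA = [[0, -7, 3]]
CA^2 = [[-10, 17, -23]]
Observability matrix O = [C; CA; CA^2] = [[-1, 3, 2], [0, -7, 3], [-10, 17, -23]]
Expanding along the first row, det(O) = (-1)·((-7)·(-23) - 3·17) - 3·(0·(-23) - 3·(-10)) + 2·(0·17 - (-7)·(-10)) = (-1)·110 - 3·30 + 2·(-70) = -340
Since det(O) ≠ 0, rank(O) = 3 and the system is completely observable.

-340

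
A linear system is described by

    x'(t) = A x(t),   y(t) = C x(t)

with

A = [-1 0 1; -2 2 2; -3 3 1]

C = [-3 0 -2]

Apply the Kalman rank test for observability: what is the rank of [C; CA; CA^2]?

3

CA = [[9, -6, -5]]
CA^2 = [[18, -27, -8]]
Observability matrix O = [C; CA; CA^2] = [[-3, 0, -2], [9, -6, -5], [18, -27, -8]]
det(O) = (-3)·((-6)·(-8) - (-5)·(-27)) - 0·(9·(-8) - (-5)·18) + (-2)·(9·(-27) - (-6)·18) = (-3)·(-87) - 0·18 + (-2)·(-135) = 531 ≠ 0, so rank(O) = 3.
rank(O) = 3 = n, so the pair (A, C) is completely observable.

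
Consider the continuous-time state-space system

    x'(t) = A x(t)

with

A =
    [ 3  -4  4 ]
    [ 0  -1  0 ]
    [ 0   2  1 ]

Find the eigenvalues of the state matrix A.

det(sI - A) = s^3 - (tr A)s^2 + (M11 + M22 + M33)s - det A, where Mii is the 2×2 principal minor of A obtained by deleting row i and column i.
tr A = 3 + (-1) + 1 = 3; M11 = (-1)·1 - 0·2 = -1 - 0 = -1; M22 = 3·1 - 4·0 = 3 - 0 = 3; M33 = 3·(-1) - (-4)·0 = -3 - 0 = -3; sum of minors = -1.
det A = 3·((-1)·1 - 0·2) - (-4)·(0·1 - 0·0) + 4·(0·2 - (-1)·0) = 3·(-1) - (-4)·0 + 4·0 = -3.
So p(s) = det(sI - A) = s^3 - 3s^2 - s + 3.
Rational-root test: any integer root divides 3. Testing small divisors, s = -1 works: p(-1) = -1 + (-3) + 1 + 3 = 0, so (s + 1) is a factor.
Dividing, p(s) = (s + 1)(s^2 - 4s + 3).
Factor s^2 - 4s + 3: two numbers with sum 4 and product 3 are 3 and 1, so s^2 - 4s + 3 = (s - 3)(s - 1).
Hence p(s) = (s - 3) (s - 1) (s + 1), with roots -1, 1, 3.
At least one eigenvalue has non-negative real part, so the system is not asymptotically stable.

-1, 1, 3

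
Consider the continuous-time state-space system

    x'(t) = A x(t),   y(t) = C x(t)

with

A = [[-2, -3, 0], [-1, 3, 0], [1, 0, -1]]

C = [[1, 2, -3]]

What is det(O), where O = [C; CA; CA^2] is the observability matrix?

699

CA = [[-7, 3, 3]]
CA^2 = [[14, 30, -3]]
Observability matrix O = [C; CA; CA^2] = [[1, 2, -3], [-7, 3, 3], [14, 30, -3]]
Expanding along the first row, det(O) = 1·(3·(-3) - 3·30) - 2·((-7)·(-3) - 3·14) + (-3)·((-7)·30 - 3·14) = 1·(-99) - 2·(-21) + (-3)·(-252) = 699
Since det(O) ≠ 0, rank(O) = 3 and the system is completely observable.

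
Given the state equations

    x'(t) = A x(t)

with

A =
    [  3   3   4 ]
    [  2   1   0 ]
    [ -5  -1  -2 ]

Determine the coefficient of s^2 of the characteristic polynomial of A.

-2

Expand det(sI - A) for the 3×3 matrix.
p(s) = s^3 - 2s^2 + 9s - 18.
(Check: constant term = det(-A) = (-1)^3 det A = -18; coefficient of s^2 = -tr A = -2.)
The coefficient of s^2 is -2.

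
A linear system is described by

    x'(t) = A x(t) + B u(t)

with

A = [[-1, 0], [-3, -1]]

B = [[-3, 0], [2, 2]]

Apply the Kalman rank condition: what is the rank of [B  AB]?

AB = [[3, 0], [7, -2]]
Controllability matrix C = [B  AB] = [[-3, 0, 3, 0], [2, 2, 7, -2]]
Take the 2×2 submatrix of C formed by columns 1, 2: [[-3, 0], [2, 2]]. Its determinant is (-3)·2 - 0·2 = -6 - 0 = -6 ≠ 0.
So rank(C) ≥ 2; since C has 2 rows, rank(C) = 2.
rank(C) = 2 = n, so the pair (A, B) is completely controllable.

2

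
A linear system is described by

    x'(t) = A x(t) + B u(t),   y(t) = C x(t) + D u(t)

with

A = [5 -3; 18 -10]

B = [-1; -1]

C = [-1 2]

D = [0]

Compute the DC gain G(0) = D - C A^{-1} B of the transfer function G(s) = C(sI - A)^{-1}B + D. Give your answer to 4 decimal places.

-4.7500

G(0) = C(-A)^{-1}B + D = -C A^{-1} B + D.
det A = 4, so A^{-1} = (1/4)·adj(A) = [[-5/2, 3/4], [-9/2, 5/4]]
A^{-1} B = [7/4, 13/4]^T
C A^{-1} B = 19/4
G(0) = D - C A^{-1} B = 0 - (19/4) = -19/4 ≈ -4.7500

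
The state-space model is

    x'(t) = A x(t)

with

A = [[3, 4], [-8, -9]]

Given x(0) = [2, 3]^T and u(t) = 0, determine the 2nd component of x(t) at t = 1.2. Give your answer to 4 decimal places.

det(sI - A) = s^2 - (tr A)s + det A, with tr A = 3 + (-9) = -6 and det A = 3·(-9) - 4·(-8) = -27 - (-32) = 5.
So p(s) = det(sI - A) = s^2 + 6s + 5.
Factor s^2 + 6s + 5: two numbers with sum -6 and product 5 are -1 and -5, so s^2 + 6s + 5 = (s + 1)(s + 5).
Hence p(s) = (s + 1) (s + 5), with roots -5, -1.
The eigenvalues -5, -1 are distinct and real, so A is diagonalisable and x(t) = e^{At} x(0) = V diag(e^{λ_i t}) V^{-1} x(0), where the columns of V are the eigenvectors.
λ = -5: A - (-5)I = [[8, 4], [-8, -4]]. Row 1 gives 8·v1 + 4·v2 = 0, so take v_1 = [-1, 2]^T.
λ = -1: A - (-1)I = [[4, 4], [-8, -8]]. Row 1 gives 4·v1 + 4·v2 = 0, so take v_2 = [1, -1]^T.
V = [v_1 v_2] = [[-1, 1], [2, -1]] has det V = -1, so V^{-1} = adj(V)/det V = [[1, 1], [2, 1]].
Modal coordinates z(0) = V^{-1} x(0): 1·2 + 1·3 = 5; 2·2 + 1·3 = 7; so z(0) = [5, 7]^T.
x_2(t) = Σ_i (v_i)_2 · z_i(0) · e^{λ_i t} (row 2 of V times the modal terms).
x_2(1.2) = 2·5·e^{-5·1.2} + (-1)·7·e^{-1·1.2} = 10·0.002479 + (-7)·0.301194 = -2.0836.

-2.0836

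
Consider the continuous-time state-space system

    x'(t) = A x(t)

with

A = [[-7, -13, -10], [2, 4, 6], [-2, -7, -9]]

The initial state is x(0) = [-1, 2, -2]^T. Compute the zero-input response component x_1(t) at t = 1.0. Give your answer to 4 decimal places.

-0.0530

det(sI - A) = s^3 - (tr A)s^2 + (M11 + M22 + M33)s - det A, where Mii is the 2×2 principal minor of A obtained by deleting row i and column i.
tr A = (-7) + 4 + (-9) = -12; M11 = 4·(-9) - 6·(-7) = -36 - (-42) = 6; M22 = (-7)·(-9) - (-10)·(-2) = 63 - 20 = 43; M33 = (-7)·4 - (-13)·2 = -28 - (-26) = -2; sum of minors = 47.
det A = (-7)·(4·(-9) - 6·(-7)) - (-13)·(2·(-9) - 6·(-2)) + (-10)·(2·(-7) - 4·(-2)) = (-7)·6 - (-13)·(-6) + (-10)·(-6) = -60.
So p(s) = det(sI - A) = s^3 + 12s^2 + 47s + 60.
Rational-root test: any integer root divides 60. Testing small divisors, s = -3 works: p(-3) = -27 + 108 + (-141) + 60 = 0, so (s + 3) is a factor.
Dividing, p(s) = (s + 3)(s^2 + 9s + 20).
Factor s^2 + 9s + 20: two numbers with sum -9 and product 20 are -4 and -5, so s^2 + 9s + 20 = (s + 4)(s + 5).
Hence p(s) = (s + 3) (s + 4) (s + 5), with roots -5, -4, -3.
The eigenvalues -5, -4, -3 are distinct and real, so A is diagonalisable and x(t) = e^{At} x(0) = V diag(e^{λ_i t}) V^{-1} x(0), where the columns of V are the eigenvectors.
λ = -5: A - (-5)I = [[-2, -13, -10], [2, 9, 6], [-2, -7, -4]]. v must be orthogonal to every row; (row 1) × (row 2) = [12, -8, 8], so take v_1 = [3, -2, 2]^T.
λ = -4: A - (-4)I = [[-3, -13, -10], [2, 8, 6], [-2, -7, -5]]. v must be orthogonal to every row; (row 1) × (row 2) = [2, -2, 2], so take v_2 = [-1, 1, -1]^T.
λ = -3: A - (-3)I = [[-4, -13, -10], [2, 7, 6], [-2, -7, -6]]. v must be orthogonal to every row; (row 1) × (row 2) = [-8, 4, -2], so take v_3 = [-4, 2, -1]^T.
V = [v_1 v_2 v_3] = [[3, -1, -4], [-2, 1, 2], [2, -1, -1]] has det V = 1, so V^{-1} = adj(V)/det V = [[1, 3, 2], [2, 5, 2], [0, 1, 1]].
Modal coordinates z(0) = V^{-1} x(0): 1·(-1) + 3·2 + 2·(-2) = 1; 2·(-1) + 5·2 + 2·(-2) = 4; 0·(-1) + 1·2 + 1·(-2) = 0; so z(0) = [1, 4, 0]^T.
x_1(t) = Σ_i (v_i)_1 · z_i(0) · e^{λ_i t} (row 1 of V times the modal terms).
x_1(1.0) = 3·1·e^{-5·1.0} + (-1)·4·e^{-4·1.0} + (-4)·0·e^{-3·1.0} = 3·0.006738 + (-4)·0.018316 + 0·0.049787 = -0.0530.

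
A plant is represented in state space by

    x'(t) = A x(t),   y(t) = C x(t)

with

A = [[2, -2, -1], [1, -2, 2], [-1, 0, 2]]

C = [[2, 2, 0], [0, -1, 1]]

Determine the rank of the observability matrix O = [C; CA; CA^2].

3

CA = [[6, -8, 2], [-2, 2, 0]]
CA^2 = [[2, 4, -18], [-2, 0, 6]]
Observability matrix O = [C; CA; CA^2] = [[2, 2, 0], [0, -1, 1], [6, -8, 2], [-2, 2, 0], [2, 4, -18], [-2, 0, 6]]
Take the 3×3 submatrix of O formed by rows 1, 2, 3: [[2, 2, 0], [0, -1, 1], [6, -8, 2]]. Its determinant is 2·((-1)·2 - 1·(-8)) - 2·(0·2 - 1·6) + 0·(0·(-8) - (-1)·6) = 2·6 - 2·(-6) + 0·6 = 24 ≠ 0.
So rank(O) ≥ 3; since O has 3 columns, rank(O) = 3.
rank(O) = 3 = n, so the pair (A, C) is completely observable.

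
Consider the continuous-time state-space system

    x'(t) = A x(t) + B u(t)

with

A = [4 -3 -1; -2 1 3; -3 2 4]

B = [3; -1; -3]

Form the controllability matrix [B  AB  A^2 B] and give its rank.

3

AB = [[18], [-16], [-23]]
A^2B = [[143], [-121], [-178]]
Controllability matrix C = [B  AB  A^2B] = [[3, 18, 143], [-1, -16, -121], [-3, -23, -178]]
det(C) = 3·((-16)·(-178) - (-121)·(-23)) - 18·((-1)·(-178) - (-121)·(-3)) + 143·((-1)·(-23) - (-16)·(-3)) = 3·65 - 18·(-185) + 143·(-25) = -50 ≠ 0, so rank(C) = 3.
rank(C) = 3 = n, so the pair (A, B) is completely controllable.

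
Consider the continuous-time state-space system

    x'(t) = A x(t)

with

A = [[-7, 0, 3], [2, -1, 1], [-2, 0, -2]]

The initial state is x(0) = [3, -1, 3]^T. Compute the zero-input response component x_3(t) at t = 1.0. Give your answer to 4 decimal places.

det(sI - A) = s^3 - (tr A)s^2 + (M11 + M22 + M33)s - det A, where Mii is the 2×2 principal minor of A obtained by deleting row i and column i.
tr A = (-7) + (-1) + (-2) = -10; M11 = (-1)·(-2) - 1·0 = 2 - 0 = 2; M22 = (-7)·(-2) - 3·(-2) = 14 - (-6) = 20; M33 = (-7)·(-1) - 0·2 = 7 - 0 = 7; sum of minors = 29.
det A = (-7)·((-1)·(-2) - 1·0) - 0·(2·(-2) - 1·(-2)) + 3·(2·0 - (-1)·(-2)) = (-7)·2 - 0·(-2) + 3·(-2) = -20.
So p(s) = det(sI - A) = s^3 + 10s^2 + 29s + 20.
Rational-root test: any integer root divides 20. Testing small divisors, s = -1 works: p(-1) = -1 + 10 + (-29) + 20 = 0, so (s + 1) is a factor.
Dividing, p(s) = (s + 1)(s^2 + 9s + 20).
Factor s^2 + 9s + 20: two numbers with sum -9 and product 20 are -4 and -5, so s^2 + 9s + 20 = (s + 4)(s + 5).
Hence p(s) = (s + 1) (s + 4) (s + 5), with roots -5, -4, -1.
The eigenvalues -5, -4, -1 are distinct and real, so A is diagonalisable and x(t) = e^{At} x(0) = V diag(e^{λ_i t}) V^{-1} x(0), where the columns of V are the eigenvectors.
λ = -5: A - (-5)I = [[-2, 0, 3], [2, 4, 1], [-2, 0, 3]]. v must be orthogonal to every row; (row 1) × (row 2) = [-12, 8, -8], so take v_1 = [3, -2, 2]^T.
λ = -4: A - (-4)I = [[-3, 0, 3], [2, 3, 1], [-2, 0, 2]]. v must be orthogonal to every row; (row 1) × (row 2) = [-9, 9, -9], so take v_2 = [1, -1, 1]^T.
λ = -1: A - (-1)I = [[-6, 0, 3], [2, 0, 1], [-2, 0, -1]]. v must be orthogonal to every row; (row 1) × (row 2) = [0, 12, 0], so take v_3 = [0, 1, 0]^T.
V = [v_1 v_2 v_3] = [[3, 1, 0], [-2, -1, 1], [2, 1, 0]] has det V = -1, so V^{-1} = adj(V)/det V = [[1, 0, -1], [-2, 0, 3], [0, 1, 1]].
Modal coordinates z(0) = V^{-1} x(0): 1·3 + 0·(-1) + (-1)·3 = 0; (-2)·3 + 0·(-1) + 3·3 = 3; 0·3 + 1·(-1) + 1·3 = 2; so z(0) = [0, 3, 2]^T.
x_3(t) = Σ_i (v_i)_3 · z_i(0) · e^{λ_i t} (row 3 of V times the modal terms).
x_3(1.0) = 2·0·e^{-5·1.0} + 1·3·e^{-4·1.0} + 0·2·e^{-1·1.0} = 0·0.006738 + 3·0.018316 + 0·0.367879 = 0.0549.

0.0549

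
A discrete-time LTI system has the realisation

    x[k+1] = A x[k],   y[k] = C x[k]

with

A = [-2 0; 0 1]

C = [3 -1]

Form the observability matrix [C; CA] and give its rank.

CA = [[-6, -1]]
Observability matrix O = [C; CA] = [[3, -1], [-6, -1]]
det(O) = 3·(-1) - (-1)·(-6) = -3 - 6 = -9 ≠ 0, so rank(O) = 2.
rank(O) = 2 = n, so the pair (A, C) is completely observable.

2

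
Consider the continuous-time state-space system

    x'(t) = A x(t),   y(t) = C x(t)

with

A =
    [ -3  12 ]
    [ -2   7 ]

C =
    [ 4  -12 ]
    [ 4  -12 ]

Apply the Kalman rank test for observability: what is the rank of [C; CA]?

CA = [[12, -36], [12, -36]]
Observability matrix O = [C; CA] = [[4, -12], [4, -12], [12, -36], [12, -36]]
Every row of O is a scalar multiple of row 1 = [4, -12] (multipliers 1, 1, 3, 3), so the rows span a one-dimensional space.
O ≠ 0, hence rank(O) = 1.
rank(O) = 1 < n = 2, so the pair (A, C) is not completely observable.

1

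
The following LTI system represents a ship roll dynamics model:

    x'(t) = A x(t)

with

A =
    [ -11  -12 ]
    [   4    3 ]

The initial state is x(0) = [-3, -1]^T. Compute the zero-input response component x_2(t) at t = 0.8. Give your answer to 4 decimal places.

-0.7423

det(sI - A) = s^2 - (tr A)s + det A, with tr A = (-11) + 3 = -8 and det A = (-11)·3 - (-12)·4 = -33 - (-48) = 15.
So p(s) = det(sI - A) = s^2 + 8s + 15.
Factor s^2 + 8s + 15: two numbers with sum -8 and product 15 are -3 and -5, so s^2 + 8s + 15 = (s + 3)(s + 5).
Hence p(s) = (s + 3) (s + 5), with roots -5, -3.
The eigenvalues -5, -3 are distinct and real, so A is diagonalisable and x(t) = e^{At} x(0) = V diag(e^{λ_i t}) V^{-1} x(0), where the columns of V are the eigenvectors.
λ = -5: A - (-5)I = [[-6, -12], [4, 8]]. Row 1 gives (-6)·v1 + (-12)·v2 = 0, so take v_1 = [-2, 1]^T.
λ = -3: A - (-3)I = [[-8, -12], [4, 6]]. Row 1 gives (-8)·v1 + (-12)·v2 = 0, so take v_2 = [-3, 2]^T.
V = [v_1 v_2] = [[-2, -3], [1, 2]] has det V = -1, so V^{-1} = adj(V)/det V = [[-2, -3], [1, 2]].
Modal coordinates z(0) = V^{-1} x(0): (-2)·(-3) + (-3)·(-1) = 9; 1·(-3) + 2·(-1) = -5; so z(0) = [9, -5]^T.
x_2(t) = Σ_i (v_i)_2 · z_i(0) · e^{λ_i t} (row 2 of V times the modal terms).
x_2(0.8) = 1·9·e^{-5·0.8} + 2·(-5)·e^{-3·0.8} = 9·0.018316 + (-10)·0.090718 = -0.7423.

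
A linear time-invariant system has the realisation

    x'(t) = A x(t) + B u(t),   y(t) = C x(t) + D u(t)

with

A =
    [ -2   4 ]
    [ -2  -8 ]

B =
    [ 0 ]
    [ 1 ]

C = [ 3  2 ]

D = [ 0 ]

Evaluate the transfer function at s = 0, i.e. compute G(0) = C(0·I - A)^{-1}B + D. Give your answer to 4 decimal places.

G(0) = C(-A)^{-1}B + D = -C A^{-1} B + D.
det A = 24, so A^{-1} = (1/24)·adj(A) = [[-1/3, -1/6], [1/12, -1/12]]
A^{-1} B = [-1/6, -1/12]^T
C A^{-1} B = -2/3
G(0) = D - C A^{-1} B = 0 - (-2/3) = 2/3 ≈ 0.6667

0.6667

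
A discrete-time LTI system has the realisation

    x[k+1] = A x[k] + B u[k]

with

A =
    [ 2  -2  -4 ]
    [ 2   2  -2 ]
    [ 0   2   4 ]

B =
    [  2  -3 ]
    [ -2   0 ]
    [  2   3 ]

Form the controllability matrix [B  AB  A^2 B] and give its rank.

AB = [[0, -18], [-4, -12], [4, 12]]
A^2B = [[-8, -60], [-16, -84], [8, 24]]
Controllability matrix C = [B  AB  A^2B] = [[2, -3, 0, -18, -8, -60], [-2, 0, -4, -12, -16, -84], [2, 3, 4, 12, 8, 24]]
Take the 3×3 submatrix of C formed by columns 1, 2, 3: [[2, -3, 0], [-2, 0, -4], [2, 3, 4]]. Its determinant is 2·(0·4 - (-4)·3) - (-3)·((-2)·4 - (-4)·2) + 0·((-2)·3 - 0·2) = 2·12 - (-3)·0 + 0·(-6) = 24 ≠ 0.
So rank(C) ≥ 3; since C has 3 rows, rank(C) = 3.
rank(C) = 3 = n, so the pair (A, B) is completely controllable.

3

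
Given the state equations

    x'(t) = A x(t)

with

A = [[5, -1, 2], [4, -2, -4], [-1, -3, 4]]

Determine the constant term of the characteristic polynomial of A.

Expand det(sI - A) for the 3×3 matrix.
p(s) = s^3 - 7s^2 - 4s + 116.
(Check: constant term = det(-A) = (-1)^3 det A = 116; coefficient of s^2 = -tr A = -7.)
The constant term is 116.

116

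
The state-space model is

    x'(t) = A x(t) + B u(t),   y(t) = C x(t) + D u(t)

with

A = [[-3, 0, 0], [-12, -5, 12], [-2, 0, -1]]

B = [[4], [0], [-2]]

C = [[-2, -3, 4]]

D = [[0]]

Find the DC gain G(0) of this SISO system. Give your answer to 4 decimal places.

21.8667

G(0) = C(-A)^{-1}B + D = -C A^{-1} B + D.
det A = -15, so A^{-1} = (1/-15)·adj(A) = [[-1/3, 0, 0], [12/5, -1/5, -12/5], [2/3, 0, -1]]
A^{-1} B = [-4/3, 72/5, 14/3]^T
C A^{-1} B = -328/15
G(0) = D - C A^{-1} B = 0 - (-328/15) = 328/15 ≈ 21.8667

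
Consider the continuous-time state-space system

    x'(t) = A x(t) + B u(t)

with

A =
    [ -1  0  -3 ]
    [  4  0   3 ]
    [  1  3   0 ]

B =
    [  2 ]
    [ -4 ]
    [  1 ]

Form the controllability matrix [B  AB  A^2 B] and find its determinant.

321

AB = [[-5], [11], [-10]]
A^2B = [[35], [-50], [28]]
Controllability matrix C = [B  AB  A^2B] = [[2, -5, 35], [-4, 11, -50], [1, -10, 28]]
Expanding along the first row, det(C) = 2·(11·28 - (-50)·(-10)) - (-5)·((-4)·28 - (-50)·1) + 35·((-4)·(-10) - 11·1) = 2·(-192) - (-5)·(-62) + 35·29 = 321
Since det(C) ≠ 0, rank(C) = 3 and the system is completely controllable.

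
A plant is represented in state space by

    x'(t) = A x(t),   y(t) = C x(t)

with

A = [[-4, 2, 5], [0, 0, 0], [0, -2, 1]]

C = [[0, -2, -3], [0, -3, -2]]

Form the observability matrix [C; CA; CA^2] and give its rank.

CA = [[0, 6, -3], [0, 4, -2]]
CA^2 = [[0, 6, -3], [0, 4, -2]]
Observability matrix O = [C; CA; CA^2] = [[0, -2, -3], [0, -3, -2], [0, 6, -3], [0, 4, -2], [0, 6, -3], [0, 4, -2]]
Column 1 of O is identically zero, so rank(O) ≤ 2.
The 2×2 minor from rows 1, 2, columns 2, 3 is (-2)·(-2) - (-3)·(-3) = 4 - 9 = -5 ≠ 0, so rank(O) = 2.
rank(O) = 2 < n = 3, so the pair (A, C) is not completely observable.

2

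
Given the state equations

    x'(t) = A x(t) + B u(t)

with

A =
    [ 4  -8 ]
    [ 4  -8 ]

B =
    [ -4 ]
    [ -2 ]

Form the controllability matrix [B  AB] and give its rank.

AB = [[0], [0]]
Controllability matrix C = [B  AB] = [[-4, 0], [-2, 0]]
Every column of C is a scalar multiple of column 1 = [-4, -2] (multipliers 1, 0), so the columns span a one-dimensional space.
C ≠ 0, hence rank(C) = 1.
rank(C) = 1 < n = 2, so the pair (A, B) is not completely controllable.

1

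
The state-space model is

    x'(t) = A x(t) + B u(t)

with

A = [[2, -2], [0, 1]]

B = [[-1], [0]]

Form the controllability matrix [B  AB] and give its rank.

AB = [[-2], [0]]
Controllability matrix C = [B  AB] = [[-1, -2], [0, 0]]
Every column of C is a scalar multiple of column 1 = [-1, 0] (multipliers 1, 2), so the columns span a one-dimensional space.
C ≠ 0, hence rank(C) = 1.
rank(C) = 1 < n = 2, so the pair (A, B) is not completely controllable.

1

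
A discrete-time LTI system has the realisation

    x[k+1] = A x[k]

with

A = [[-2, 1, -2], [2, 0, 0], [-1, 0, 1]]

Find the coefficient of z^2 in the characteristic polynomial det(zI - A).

1

Expand det(zI - A) for the 3×3 matrix.
p(z) = z^3 + z^2 - 6z + 2.
(Check: constant term = det(-A) = (-1)^3 det A = 2; coefficient of z^2 = -tr A = 1.)
The coefficient of z^2 is 1.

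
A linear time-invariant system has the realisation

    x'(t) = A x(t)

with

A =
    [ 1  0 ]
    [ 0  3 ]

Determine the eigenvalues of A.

det(sI - A) = s^2 - (tr A)s + det A, with tr A = 1 + 3 = 4 and det A = 1·3 - 0·0 = 3 - 0 = 3.
So p(s) = det(sI - A) = s^2 - 4s + 3.
Factor s^2 - 4s + 3: two numbers with sum 4 and product 3 are 3 and 1, so s^2 - 4s + 3 = (s - 3)(s - 1).
Hence p(s) = (s - 3) (s - 1), with roots 1, 3.
At least one eigenvalue has non-negative real part, so the system is not asymptotically stable.

1, 3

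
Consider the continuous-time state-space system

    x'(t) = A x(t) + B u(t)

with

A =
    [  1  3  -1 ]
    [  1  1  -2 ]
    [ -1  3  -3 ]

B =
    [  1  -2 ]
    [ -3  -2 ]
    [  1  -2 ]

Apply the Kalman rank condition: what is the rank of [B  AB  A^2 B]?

AB = [[-9, -6], [-4, 0], [-13, 2]]
A^2B = [[-8, -8], [13, -10], [36, 0]]
Controllability matrix C = [B  AB  A^2B] = [[1, -2, -9, -6, -8, -8], [-3, -2, -4, 0, 13, -10], [1, -2, -13, 2, 36, 0]]
Take the 3×3 submatrix of C formed by columns 1, 2, 3: [[1, -2, -9], [-3, -2, -4], [1, -2, -13]]. Its determinant is 1·((-2)·(-13) - (-4)·(-2)) - (-2)·((-3)·(-13) - (-4)·1) + (-9)·((-3)·(-2) - (-2)·1) = 1·18 - (-2)·43 + (-9)·8 = 32 ≠ 0.
So rank(C) ≥ 3; since C has 3 rows, rank(C) = 3.
rank(C) = 3 = n, so the pair (A, B) is completely controllable.

3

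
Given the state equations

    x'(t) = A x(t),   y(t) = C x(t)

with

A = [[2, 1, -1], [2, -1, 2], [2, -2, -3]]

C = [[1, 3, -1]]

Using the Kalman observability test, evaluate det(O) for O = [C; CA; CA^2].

1352

CA = [[6, 0, 8]]
CA^2 = [[28, -10, -30]]
Observability matrix O = [C; CA; CA^2] = [[1, 3, -1], [6, 0, 8], [28, -10, -30]]
Expanding along the first row, det(O) = 1·(0·(-30) - 8·(-10)) - 3·(6·(-30) - 8·28) + (-1)·(6·(-10) - 0·28) = 1·80 - 3·(-404) + (-1)·(-60) = 1352
Since det(O) ≠ 0, rank(O) = 3 and the system is completely observable.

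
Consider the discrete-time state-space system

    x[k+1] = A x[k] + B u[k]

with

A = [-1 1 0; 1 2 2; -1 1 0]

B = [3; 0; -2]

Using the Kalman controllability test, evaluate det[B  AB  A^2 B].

-175

AB = [[-3], [-1], [-3]]
A^2B = [[2], [-11], [2]]
Controllability matrix C = [B  AB  A^2B] = [[3, -3, 2], [0, -1, -11], [-2, -3, 2]]
Expanding along the first row, det(C) = 3·((-1)·2 - (-11)·(-3)) - (-3)·(0·2 - (-11)·(-2)) + 2·(0·(-3) - (-1)·(-2)) = 3·(-35) - (-3)·(-22) + 2·(-2) = -175
Since det(C) ≠ 0, rank(C) = 3 and the system is completely controllable.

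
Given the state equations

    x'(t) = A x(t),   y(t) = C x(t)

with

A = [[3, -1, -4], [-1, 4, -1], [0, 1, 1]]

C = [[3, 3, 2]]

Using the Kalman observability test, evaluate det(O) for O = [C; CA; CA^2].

CA = [[6, 11, -13]]
CA^2 = [[7, 25, -48]]
Observability matrix O = [C; CA; CA^2] = [[3, 3, 2], [6, 11, -13], [7, 25, -48]]
Expanding along the first row, det(O) = 3·(11·(-48) - (-13)·25) - 3·(6·(-48) - (-13)·7) + 2·(6·25 - 11·7) = 3·(-203) - 3·(-197) + 2·73 = 128
Since det(O) ≠ 0, rank(O) = 3 and the system is completely observable.

128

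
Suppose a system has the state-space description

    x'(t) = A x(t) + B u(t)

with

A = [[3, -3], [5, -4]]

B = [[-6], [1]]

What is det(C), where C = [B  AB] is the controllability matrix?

225

AB = [[-21], [-34]]
Controllability matrix C = [B  AB] = [[-6, -21], [1, -34]]
det(C) = (-6)·(-34) - (-21)·1 = 204 - (-21) = 225
Since det(C) ≠ 0, rank(C) = 2 and the system is completely controllable.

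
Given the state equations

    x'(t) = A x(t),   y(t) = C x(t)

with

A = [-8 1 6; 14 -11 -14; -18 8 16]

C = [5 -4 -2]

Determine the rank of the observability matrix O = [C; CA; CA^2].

CA = [[-60, 33, 54]]
CA^2 = [[-30, 9, 42]]
Observability matrix O = [C; CA; CA^2] = [[5, -4, -2], [-60, 33, 54], [-30, 9, 42]]
The columns c1, c2, c3 of O are linearly dependent: 2·c1 + 2·c2 + c3 = 0 (check each entry), so rank(O) ≤ 2.
The 2×2 minor from rows 1, 2, columns 1, 2 is 5·33 - (-4)·(-60) = 165 - 240 = -75 ≠ 0, so rank(O) = 2.
rank(O) = 2 < n = 3, so the pair (A, C) is not completely observable.

2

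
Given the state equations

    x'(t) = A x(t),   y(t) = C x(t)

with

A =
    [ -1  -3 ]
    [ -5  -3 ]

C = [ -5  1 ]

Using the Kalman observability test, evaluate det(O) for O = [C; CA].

-60

CA = [[0, 12]]
Observability matrix O = [C; CA] = [[-5, 1], [0, 12]]
det(O) = (-5)·12 - 1·0 = -60 - 0 = -60
Since det(O) ≠ 0, rank(O) = 2 and the system is completely observable.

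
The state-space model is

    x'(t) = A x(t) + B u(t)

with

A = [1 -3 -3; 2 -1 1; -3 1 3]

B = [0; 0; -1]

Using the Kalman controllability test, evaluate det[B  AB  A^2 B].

-27

AB = [[3], [-1], [-3]]
A^2B = [[15], [4], [-19]]
Controllability matrix C = [B  AB  A^2B] = [[0, 3, 15], [0, -1, 4], [-1, -3, -19]]
Expanding along the first row, det(C) = 0·((-1)·(-19) - 4·(-3)) - 3·(0·(-19) - 4·(-1)) + 15·(0·(-3) - (-1)·(-1)) = 0·31 - 3·4 + 15·(-1) = -27
Since det(C) ≠ 0, rank(C) = 3 and the system is completely controllable.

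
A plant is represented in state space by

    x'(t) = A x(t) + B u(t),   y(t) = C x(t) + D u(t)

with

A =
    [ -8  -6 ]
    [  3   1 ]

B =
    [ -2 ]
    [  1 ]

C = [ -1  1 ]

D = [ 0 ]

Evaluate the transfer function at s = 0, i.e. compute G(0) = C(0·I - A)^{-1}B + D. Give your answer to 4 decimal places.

G(0) = C(-A)^{-1}B + D = -C A^{-1} B + D.
det A = 10, so A^{-1} = (1/10)·adj(A) = [[1/10, 3/5], [-3/10, -4/5]]
A^{-1} B = [2/5, -1/5]^T
C A^{-1} B = -3/5
G(0) = D - C A^{-1} B = 0 - (-3/5) = 3/5 ≈ 0.6000

0.6000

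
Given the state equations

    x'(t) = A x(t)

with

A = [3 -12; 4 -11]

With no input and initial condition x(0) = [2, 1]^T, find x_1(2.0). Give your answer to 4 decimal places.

0.0050

det(sI - A) = s^2 - (tr A)s + det A, with tr A = 3 + (-11) = -8 and det A = 3·(-11) - (-12)·4 = -33 - (-48) = 15.
So p(s) = det(sI - A) = s^2 + 8s + 15.
Factor s^2 + 8s + 15: two numbers with sum -8 and product 15 are -3 and -5, so s^2 + 8s + 15 = (s + 3)(s + 5).
Hence p(s) = (s + 3) (s + 5), with roots -5, -3.
The eigenvalues -5, -3 are distinct and real, so A is diagonalisable and x(t) = e^{At} x(0) = V diag(e^{λ_i t}) V^{-1} x(0), where the columns of V are the eigenvectors.
λ = -5: A - (-5)I = [[8, -12], [4, -6]]. Row 1 gives 8·v1 + (-12)·v2 = 0, so take v_1 = [3, 2]^T.
λ = -3: A - (-3)I = [[6, -12], [4, -8]]. Row 1 gives 6·v1 + (-12)·v2 = 0, so take v_2 = [-2, -1]^T.
V = [v_1 v_2] = [[3, -2], [2, -1]] has det V = 1, so V^{-1} = adj(V)/det V = [[-1, 2], [-2, 3]].
Modal coordinates z(0) = V^{-1} x(0): (-1)·2 + 2·1 = 0; (-2)·2 + 3·1 = -1; so z(0) = [0, -1]^T.
x_1(t) = Σ_i (v_i)_1 · z_i(0) · e^{λ_i t} (row 1 of V times the modal terms).
x_1(2.0) = 3·0·e^{-5·2.0} + (-2)·(-1)·e^{-3·2.0} = 0·0.000045 + 2·0.002479 = 0.0050.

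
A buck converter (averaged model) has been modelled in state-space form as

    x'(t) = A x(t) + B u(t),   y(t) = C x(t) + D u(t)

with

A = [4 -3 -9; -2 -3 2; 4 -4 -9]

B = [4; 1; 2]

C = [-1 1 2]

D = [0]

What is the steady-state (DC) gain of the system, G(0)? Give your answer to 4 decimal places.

G(0) = C(-A)^{-1}B + D = -C A^{-1} B + D.
det A = -10, so A^{-1} = (1/-10)·adj(A) = [[-7/2, -9/10, 33/10], [1, 0, -1], [-2, -2/5, 9/5]]
A^{-1} B = [-83/10, 2, -24/5]^T
C A^{-1} B = 7/10
G(0) = D - C A^{-1} B = 0 - (7/10) = -7/10 ≈ -0.7000

-0.7000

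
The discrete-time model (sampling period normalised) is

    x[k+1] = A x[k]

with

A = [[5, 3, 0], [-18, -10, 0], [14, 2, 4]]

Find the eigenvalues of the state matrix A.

-4, -1, 4

det(zI - A) = z^3 - (tr A)z^2 + (M11 + M22 + M33)z - det A, where Mii is the 2×2 principal minor of A obtained by deleting row i and column i.
tr A = 5 + (-10) + 4 = -1; M11 = (-10)·4 - 0·2 = -40 - 0 = -40; M22 = 5·4 - 0·14 = 20 - 0 = 20; M33 = 5·(-10) - 3·(-18) = -50 - (-54) = 4; sum of minors = -16.
det A = 5·((-10)·4 - 0·2) - 3·((-18)·4 - 0·14) + 0·((-18)·2 - (-10)·14) = 5·(-40) - 3·(-72) + 0·104 = 16.
So p(z) = det(zI - A) = z^3 + z^2 - 16z - 16.
Rational-root test: any integer root divides -16. Testing small divisors, z = -1 works: p(-1) = -1 + 1 + 16 + (-16) = 0, so (z + 1) is a factor.
Dividing, p(z) = (z + 1)(z^2 - 16).
Factor z^2 - 16: two numbers with sum 0 and product -16 are 4 and -4, so z^2 - 16 = (z - 4)(z + 4).
Hence p(z) = (z - 4) (z + 1) (z + 4), with roots -4, -1, 4.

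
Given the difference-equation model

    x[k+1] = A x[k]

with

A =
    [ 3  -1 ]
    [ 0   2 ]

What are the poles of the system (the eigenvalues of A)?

det(zI - A) = z^2 - (tr A)z + det A, with tr A = 3 + 2 = 5 and det A = 3·2 - (-1)·0 = 6 - 0 = 6.
So p(z) = det(zI - A) = z^2 - 5z + 6.
Factor z^2 - 5z + 6: two numbers with sum 5 and product 6 are 3 and 2, so z^2 - 5z + 6 = (z - 3)(z - 2).
Hence p(z) = (z - 3) (z - 2), with roots 2, 3.

2, 3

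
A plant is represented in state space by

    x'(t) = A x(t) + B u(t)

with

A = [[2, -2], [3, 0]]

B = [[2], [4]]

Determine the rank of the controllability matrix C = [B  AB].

2

AB = [[-4], [6]]
Controllability matrix C = [B  AB] = [[2, -4], [4, 6]]
det(C) = 2·6 - (-4)·4 = 12 - (-16) = 28 ≠ 0, so rank(C) = 2.
rank(C) = 2 = n, so the pair (A, B) is completely controllable.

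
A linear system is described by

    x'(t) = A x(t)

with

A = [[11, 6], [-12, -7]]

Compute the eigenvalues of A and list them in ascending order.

det(sI - A) = s^2 - (tr A)s + det A, with tr A = 11 + (-7) = 4 and det A = 11·(-7) - 6·(-12) = -77 - (-72) = -5.
So p(s) = det(sI - A) = s^2 - 4s - 5.
Factor s^2 - 4s - 5: two numbers with sum 4 and product -5 are 5 and -1, so s^2 - 4s - 5 = (s - 5)(s + 1).
Hence p(s) = (s - 5) (s + 1), with roots -1, 5.
At least one eigenvalue has non-negative real part, so the system is not asymptotically stable.

-1, 5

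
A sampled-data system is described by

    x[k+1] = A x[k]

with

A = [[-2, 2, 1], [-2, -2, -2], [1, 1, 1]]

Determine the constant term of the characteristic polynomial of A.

Expand det(zI - A) for the 3×3 matrix.
p(z) = z^3 + 3z^2 + 5z.
(Check: constant term = det(-A) = (-1)^3 det A = 0; coefficient of z^2 = -tr A = 3.)
The constant term is 0.

0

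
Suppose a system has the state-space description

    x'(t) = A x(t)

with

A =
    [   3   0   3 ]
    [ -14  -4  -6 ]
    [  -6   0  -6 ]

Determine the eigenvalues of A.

-4, -3, 0

det(sI - A) = s^3 - (tr A)s^2 + (M11 + M22 + M33)s - det A, where Mii is the 2×2 principal minor of A obtained by deleting row i and column i.
tr A = 3 + (-4) + (-6) = -7; M11 = (-4)·(-6) - (-6)·0 = 24 - 0 = 24; M22 = 3·(-6) - 3·(-6) = -18 - (-18) = 0; M33 = 3·(-4) - 0·(-14) = -12 - 0 = -12; sum of minors = 12.
det A = 3·((-4)·(-6) - (-6)·0) - 0·((-14)·(-6) - (-6)·(-6)) + 3·((-14)·0 - (-4)·(-6)) = 3·24 - 0·48 + 3·(-24) = 0.
So p(s) = det(sI - A) = s^3 + 7s^2 + 12s.
The constant term is 0, so p(s) = s(s^2 + 7s + 12).
Factor s^2 + 7s + 12: two numbers with sum -7 and product 12 are -3 and -4, so s^2 + 7s + 12 = (s + 3)(s + 4).
Hence p(s) = s (s + 3) (s + 4), with roots -4, -3, 0.
At least one eigenvalue has non-negative real part, so the system is not asymptotically stable.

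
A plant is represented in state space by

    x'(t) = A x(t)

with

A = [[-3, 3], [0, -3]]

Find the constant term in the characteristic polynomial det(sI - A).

9

For a 2×2 matrix, det(sI - A) = s^2 - (tr A)s + det A.
tr A = -6, det A = 9.
So p(s) = s^2 + 6s + 9.
The constant term is 9.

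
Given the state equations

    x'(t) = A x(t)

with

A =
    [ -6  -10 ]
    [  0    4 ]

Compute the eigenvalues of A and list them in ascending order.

-6, 4

det(sI - A) = s^2 - (tr A)s + det A, with tr A = (-6) + 4 = -2 and det A = (-6)·4 - (-10)·0 = -24 - 0 = -24.
So p(s) = det(sI - A) = s^2 + 2s - 24.
Factor s^2 + 2s - 24: two numbers with sum -2 and product -24 are 4 and -6, so s^2 + 2s - 24 = (s - 4)(s + 6).
Hence p(s) = (s - 4) (s + 6), with roots -6, 4.
At least one eigenvalue has non-negative real part, so the system is not asymptotically stable.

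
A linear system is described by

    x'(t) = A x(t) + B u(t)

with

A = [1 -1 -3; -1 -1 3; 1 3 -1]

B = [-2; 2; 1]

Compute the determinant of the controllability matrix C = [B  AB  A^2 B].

-78

AB = [[-7], [3], [3]]
A^2B = [[-19], [13], [-1]]
Controllability matrix C = [B  AB  A^2B] = [[-2, -7, -19], [2, 3, 13], [1, 3, -1]]
Expanding along the first row, det(C) = (-2)·(3·(-1) - 13·3) - (-7)·(2·(-1) - 13·1) + (-19)·(2·3 - 3·1) = (-2)·(-42) - (-7)·(-15) + (-19)·3 = -78
Since det(C) ≠ 0, rank(C) = 3 and the system is completely controllable.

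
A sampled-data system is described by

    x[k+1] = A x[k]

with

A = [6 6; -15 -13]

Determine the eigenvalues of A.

-4, -3

det(zI - A) = z^2 - (tr A)z + det A, with tr A = 6 + (-13) = -7 and det A = 6·(-13) - 6·(-15) = -78 - (-90) = 12.
So p(z) = det(zI - A) = z^2 + 7z + 12.
Factor z^2 + 7z + 12: two numbers with sum -7 and product 12 are -3 and -4, so z^2 + 7z + 12 = (z + 3)(z + 4).
Hence p(z) = (z + 3) (z + 4), with roots -4, -3.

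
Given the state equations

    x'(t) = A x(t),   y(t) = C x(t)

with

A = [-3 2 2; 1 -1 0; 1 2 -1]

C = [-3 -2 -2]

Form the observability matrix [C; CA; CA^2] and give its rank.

CA = [[5, -8, -4]]
CA^2 = [[-27, 10, 14]]
Observability matrix O = [C; CA; CA^2] = [[-3, -2, -2], [5, -8, -4], [-27, 10, 14]]
det(O) = (-3)·((-8)·14 - (-4)·10) - (-2)·(5·14 - (-4)·(-27)) + (-2)·(5·10 - (-8)·(-27)) = (-3)·(-72) - (-2)·(-38) + (-2)·(-166) = 472 ≠ 0, so rank(O) = 3.
rank(O) = 3 = n, so the pair (A, C) is completely observable.

3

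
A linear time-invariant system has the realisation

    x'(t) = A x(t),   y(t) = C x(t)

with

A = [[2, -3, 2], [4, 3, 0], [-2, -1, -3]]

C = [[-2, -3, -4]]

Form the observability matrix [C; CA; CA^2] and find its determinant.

2512

CA = [[-8, 1, 8]]
CA^2 = [[-28, 19, -40]]
Observability matrix O = [C; CA; CA^2] = [[-2, -3, -4], [-8, 1, 8], [-28, 19, -40]]
Expanding along the first row, det(O) = (-2)·(1·(-40) - 8·19) - (-3)·((-8)·(-40) - 8·(-28)) + (-4)·((-8)·19 - 1·(-28)) = (-2)·(-192) - (-3)·544 + (-4)·(-124) = 2512
Since det(O) ≠ 0, rank(O) = 3 and the system is completely observable.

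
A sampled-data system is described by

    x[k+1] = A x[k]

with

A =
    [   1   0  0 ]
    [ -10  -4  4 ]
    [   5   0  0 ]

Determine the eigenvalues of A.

det(zI - A) = z^3 - (tr A)z^2 + (M11 + M22 + M33)z - det A, where Mii is the 2×2 principal minor of A obtained by deleting row i and column i.
tr A = 1 + (-4) + 0 = -3; M11 = (-4)·0 - 4·0 = 0 - 0 = 0; M22 = 1·0 - 0·5 = 0 - 0 = 0; M33 = 1·(-4) - 0·(-10) = -4 - 0 = -4; sum of minors = -4.
det A = 1·((-4)·0 - 4·0) - 0·((-10)·0 - 4·5) + 0·((-10)·0 - (-4)·5) = 1·0 - 0·(-20) + 0·20 = 0.
So p(z) = det(zI - A) = z^3 + 3z^2 - 4z.
The constant term is 0, so p(z) = z(z^2 + 3z - 4).
Factor z^2 + 3z - 4: two numbers with sum -3 and product -4 are 1 and -4, so z^2 + 3z - 4 = (z - 1)(z + 4).
Hence p(z) = z (z - 1) (z + 4), with roots -4, 0, 1.

-4, 0, 1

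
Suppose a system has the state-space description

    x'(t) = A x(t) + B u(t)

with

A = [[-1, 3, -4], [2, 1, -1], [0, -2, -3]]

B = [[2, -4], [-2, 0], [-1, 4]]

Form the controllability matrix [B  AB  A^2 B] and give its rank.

AB = [[-4, -12], [3, -12], [7, -12]]
A^2B = [[-15, 24], [-12, -24], [-27, 60]]
Controllability matrix C = [B  AB  A^2B] = [[2, -4, -4, -12, -15, 24], [-2, 0, 3, -12, -12, -24], [-1, 4, 7, -12, -27, 60]]
Take the 3×3 submatrix of C formed by columns 1, 2, 3: [[2, -4, -4], [-2, 0, 3], [-1, 4, 7]]. Its determinant is 2·(0·7 - 3·4) - (-4)·((-2)·7 - 3·(-1)) + (-4)·((-2)·4 - 0·(-1)) = 2·(-12) - (-4)·(-11) + (-4)·(-8) = -36 ≠ 0.
So rank(C) ≥ 3; since C has 3 rows, rank(C) = 3.
rank(C) = 3 = n, so the pair (A, B) is completely controllable.

3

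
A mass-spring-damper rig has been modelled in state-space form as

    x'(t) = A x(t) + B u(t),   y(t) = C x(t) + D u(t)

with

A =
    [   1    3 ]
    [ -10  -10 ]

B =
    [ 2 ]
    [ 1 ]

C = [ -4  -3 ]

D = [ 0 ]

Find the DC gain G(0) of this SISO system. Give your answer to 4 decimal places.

G(0) = C(-A)^{-1}B + D = -C A^{-1} B + D.
det A = 20, so A^{-1} = (1/20)·adj(A) = [[-1/2, -3/20], [1/2, 1/20]]
A^{-1} B = [-23/20, 21/20]^T
C A^{-1} B = 29/20
G(0) = D - C A^{-1} B = 0 - (29/20) = -29/20 ≈ -1.4500

-1.4500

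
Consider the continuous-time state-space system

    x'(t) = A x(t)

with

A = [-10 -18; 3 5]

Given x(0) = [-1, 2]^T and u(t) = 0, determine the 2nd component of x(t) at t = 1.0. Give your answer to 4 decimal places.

1.7845

det(sI - A) = s^2 - (tr A)s + det A, with tr A = (-10) + 5 = -5 and det A = (-10)·5 - (-18)·3 = -50 - (-54) = 4.
So p(s) = det(sI - A) = s^2 + 5s + 4.
Factor s^2 + 5s + 4: two numbers with sum -5 and product 4 are -1 and -4, so s^2 + 5s + 4 = (s + 1)(s + 4).
Hence p(s) = (s + 1) (s + 4), with roots -4, -1.
The eigenvalues -4, -1 are distinct and real, so A is diagonalisable and x(t) = e^{At} x(0) = V diag(e^{λ_i t}) V^{-1} x(0), where the columns of V are the eigenvectors.
λ = -4: A - (-4)I = [[-6, -18], [3, 9]]. Row 1 gives (-6)·v1 + (-18)·v2 = 0, so take v_1 = [3, -1]^T.
λ = -1: A - (-1)I = [[-9, -18], [3, 6]]. Row 1 gives (-9)·v1 + (-18)·v2 = 0, so take v_2 = [-2, 1]^T.
V = [v_1 v_2] = [[3, -2], [-1, 1]] has det V = 1, so V^{-1} = adj(V)/det V = [[1, 2], [1, 3]].
Modal coordinates z(0) = V^{-1} x(0): 1·(-1) + 2·2 = 3; 1·(-1) + 3·2 = 5; so z(0) = [3, 5]^T.
x_2(t) = Σ_i (v_i)_2 · z_i(0) · e^{λ_i t} (row 2 of V times the modal terms).
x_2(1.0) = (-1)·3·e^{-4·1.0} + 1·5·e^{-1·1.0} = (-3)·0.01831564 + 5·0.36787944 = 1.7845.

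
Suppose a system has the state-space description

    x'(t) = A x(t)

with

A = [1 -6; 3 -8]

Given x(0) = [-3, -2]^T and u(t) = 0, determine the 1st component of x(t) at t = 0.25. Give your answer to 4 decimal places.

det(sI - A) = s^2 - (tr A)s + det A, with tr A = 1 + (-8) = -7 and det A = 1·(-8) - (-6)·3 = -8 - (-18) = 10.
So p(s) = det(sI - A) = s^2 + 7s + 10.
Factor s^2 + 7s + 10: two numbers with sum -7 and product 10 are -2 and -5, so s^2 + 7s + 10 = (s + 2)(s + 5).
Hence p(s) = (s + 2) (s + 5), with roots -5, -2.
The eigenvalues -5, -2 are distinct and real, so A is diagonalisable and x(t) = e^{At} x(0) = V diag(e^{λ_i t}) V^{-1} x(0), where the columns of V are the eigenvectors.
λ = -5: A - (-5)I = [[6, -6], [3, -3]]. Row 1 gives 6·v1 + (-6)·v2 = 0, so take v_1 = [1, 1]^T.
λ = -2: A - (-2)I = [[3, -6], [3, -6]]. Row 1 gives 3·v1 + (-6)·v2 = 0, so take v_2 = [2, 1]^T.
V = [v_1 v_2] = [[1, 2], [1, 1]] has det V = -1, so V^{-1} = adj(V)/det V = [[-1, 2], [1, -1]].
Modal coordinates z(0) = V^{-1} x(0): (-1)·(-3) + 2·(-2) = -1; 1·(-3) + (-1)·(-2) = -1; so z(0) = [-1, -1]^T.
x_1(t) = Σ_i (v_i)_1 · z_i(0) · e^{λ_i t} (row 1 of V times the modal terms).
x_1(0.25) = 1·(-1)·e^{-5·0.25} + 2·(-1)·e^{-2·0.25} = (-1)·0.286505 + (-2)·0.606531 = -1.4996.

-1.4996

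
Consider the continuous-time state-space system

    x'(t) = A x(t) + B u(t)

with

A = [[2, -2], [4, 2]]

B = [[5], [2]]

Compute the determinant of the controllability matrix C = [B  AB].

108

AB = [[6], [24]]
Controllability matrix C = [B  AB] = [[5, 6], [2, 24]]
det(C) = 5·24 - 6·2 = 120 - 12 = 108
Since det(C) ≠ 0, rank(C) = 2 and the system is completely controllable.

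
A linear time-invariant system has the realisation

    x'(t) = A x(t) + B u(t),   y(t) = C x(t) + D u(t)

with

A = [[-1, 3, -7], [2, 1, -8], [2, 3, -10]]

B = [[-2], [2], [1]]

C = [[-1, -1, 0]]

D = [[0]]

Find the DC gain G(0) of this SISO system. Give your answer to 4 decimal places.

G(0) = C(-A)^{-1}B + D = -C A^{-1} B + D.
det A = -30, so A^{-1} = (1/-30)·adj(A) = [[-7/15, -3/10, 17/30], [-2/15, -4/5, 11/15], [-2/15, -3/10, 7/30]]
A^{-1} B = [9/10, -3/5, -1/10]^T
C A^{-1} B = -3/10
G(0) = D - C A^{-1} B = 0 - (-3/10) = 3/10 ≈ 0.3000

0.3000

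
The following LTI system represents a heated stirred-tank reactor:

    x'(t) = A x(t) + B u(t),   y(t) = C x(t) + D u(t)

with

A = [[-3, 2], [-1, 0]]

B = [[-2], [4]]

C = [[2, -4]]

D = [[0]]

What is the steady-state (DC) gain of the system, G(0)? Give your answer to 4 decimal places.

G(0) = C(-A)^{-1}B + D = -C A^{-1} B + D.
det A = 2, so A^{-1} = (1/2)·adj(A) = [[0, -1], [1/2, -3/2]]
A^{-1} B = [-4, -7]^T
C A^{-1} B = 20
G(0) = D - C A^{-1} B = 0 - (20) = -20

-20.0000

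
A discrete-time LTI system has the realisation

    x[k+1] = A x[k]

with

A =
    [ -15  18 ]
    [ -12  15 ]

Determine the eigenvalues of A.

-3, 3

det(zI - A) = z^2 - (tr A)z + det A, with tr A = (-15) + 15 = 0 and det A = (-15)·15 - 18·(-12) = -225 - (-216) = -9.
So p(z) = det(zI - A) = z^2 - 9.
Factor z^2 - 9: two numbers with sum 0 and product -9 are 3 and -3, so z^2 - 9 = (z - 3)(z + 3).
Hence p(z) = (z - 3) (z + 3), with roots -3, 3.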